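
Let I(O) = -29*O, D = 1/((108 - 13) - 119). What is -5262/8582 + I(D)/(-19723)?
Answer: -1245513551/2031153432 ≈ -0.61320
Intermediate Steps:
D = -1/24 (D = 1/(95 - 119) = 1/(-24) = -1/24 ≈ -0.041667)
-5262/8582 + I(D)/(-19723) = -5262/8582 - 29*(-1/24)/(-19723) = -5262*1/8582 + (29/24)*(-1/19723) = -2631/4291 - 29/473352 = -1245513551/2031153432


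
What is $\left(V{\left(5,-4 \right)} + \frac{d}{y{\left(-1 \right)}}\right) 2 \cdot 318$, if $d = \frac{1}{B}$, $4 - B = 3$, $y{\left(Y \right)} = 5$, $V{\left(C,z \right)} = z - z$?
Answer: $\frac{636}{5} \approx 127.2$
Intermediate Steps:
$V{\left(C,z \right)} = 0$
$B = 1$ ($B = 4 - 3 = 1$)
$d = 1$ ($d = 1^{-1} = 1$)
$\left(V{\left(5,-4 \right)} + \frac{d}{y{\left(-1 \right)}}\right) 2 \cdot 318 = \left(0 + 1 \cdot \frac{1}{5}\right) 2 \cdot 318 = \left(0 + \frac{1}{5}\right) 2 \cdot 318 = \frac{1}{5} \cdot 2 \cdot 318 = \frac{2}{5} \cdot 318 = \frac{636}{5}$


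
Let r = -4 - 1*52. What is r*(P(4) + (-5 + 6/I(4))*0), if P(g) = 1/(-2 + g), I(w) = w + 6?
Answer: -28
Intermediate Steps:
I(w) = 6 + w
r = -56 (r = -4 - 52 = -56)
r*(P(4) + (-5 + 6/I(4))*0) = -56*(1/(-2 + 4) + (-5 + 6/(6 + 4))*0) = -56*(1/2 + (-5 + 6/10)*0) = -56*(½ + (-5 + 6*(⅒))*0) = -56*(½ + (-5 + ⅗)*0) = -56*(½ - 22/5*0) = -56*(½ + 0) = -56*½ = -28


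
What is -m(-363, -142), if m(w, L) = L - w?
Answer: -221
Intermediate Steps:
-m(-363, -142) = -(-142 - 1*(-363)) = -(-142 + 363) = -1*221 = -221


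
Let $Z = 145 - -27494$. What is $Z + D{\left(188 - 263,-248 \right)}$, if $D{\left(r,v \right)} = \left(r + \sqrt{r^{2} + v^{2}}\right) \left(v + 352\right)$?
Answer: $19839 + 104 \sqrt{67129} \approx 46785.0$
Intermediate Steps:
$D{\left(r,v \right)} = \left(352 + v\right) \left(r + \sqrt{r^{2} + v^{2}}\right)$ ($D{\left(r,v \right)} = \left(r + \sqrt{r^{2} + v^{2}}\right) \left(352 + v\right) = \left(352 + v\right) \left(r + \sqrt{r^{2} + v^{2}}\right)$)
$Z = 27639$ ($Z = 145 + 27494 = 27639$)
$Z + D{\left(188 - 263,-248 \right)} = 27639 + \left(352 \left(188 - 263\right) + 352 \sqrt{\left(188 - 263\right)^{2} + \left(-248\right)^{2}} + \left(188 - 263\right) \left(-248\right) - 248 \sqrt{\left(188 - 263\right)^{2} + \left(-248\right)^{2}}\right) = 27639 + \left(352 \left(188 - 263\right) + 352 \sqrt{\left(188 - 263\right)^{2} + 61504} + \left(188 - 263\right) \left(-248\right) - 248 \sqrt{\left(188 - 263\right)^{2} + 61504}\right) = 27639 + \left(352 \left(-75\right) + 352 \sqrt{\left(-75\right)^{2} + 61504} - -18600 - 248 \sqrt{\left(-75\right)^{2} + 61504}\right) = 27639 + \left(-26400 + 352 \sqrt{5625 + 61504} + 18600 - 248 \sqrt{5625 + 61504}\right) = 27639 + \left(-26400 + 352 \sqrt{67129} + 18600 - 248 \sqrt{67129}\right) = 27639 - \left(7800 - 104 \sqrt{67129}\right) = 19839 + 104 \sqrt{67129}$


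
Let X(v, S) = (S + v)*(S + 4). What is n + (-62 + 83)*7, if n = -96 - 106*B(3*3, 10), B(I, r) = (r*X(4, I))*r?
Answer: -1791349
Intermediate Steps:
X(v, S) = (4 + S)*(S + v) (X(v, S) = (S + v)*(4 + S) = (4 + S)*(S + v))
B(I, r) = r²*(16 + I² + 8*I) (B(I, r) = (r*(I² + 4*I + 4*4 + I*4))*r = (r*(I² + 4*I + 16 + 4*I))*r = (r*(16 + I² + 8*I))*r = r²*(16 + I² + 8*I))
n = -1791496 (n = -96 - 106*10²*(16 + (3*3)² + 8*(3*3)) = -96 - 10600*(16 + 9² + 8*9) = -96 - 10600*(16 + 81 + 72) = -96 - 10600*169 = -96 - 106*16900 = -96 - 1791400 = -1791496)
n + (-62 + 83)*7 = -1791496 + (-62 + 83)*7 = -1791496 + 21*7 = -1791496 + 147 = -1791349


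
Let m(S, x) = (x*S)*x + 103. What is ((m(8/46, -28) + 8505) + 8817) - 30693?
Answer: -302028/23 ≈ -13132.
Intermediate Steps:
m(S, x) = 103 + S*x² (m(S, x) = (S*x)*x + 103 = S*x² + 103 = 103 + S*x²)
((m(8/46, -28) + 8505) + 8817) - 30693 = (((103 + (8/46)*(-28)²) + 8505) + 8817) - 30693 = (((103 + (8*(1/46))*784) + 8505) + 8817) - 30693 = (((103 + (4/23)*784) + 8505) + 8817) - 30693 = (((103 + 3136/23) + 8505) + 8817) - 30693 = ((5505/23 + 8505) + 8817) - 30693 = (201120/23 + 8817) - 30693 = 403911/23 - 30693 = -302028/23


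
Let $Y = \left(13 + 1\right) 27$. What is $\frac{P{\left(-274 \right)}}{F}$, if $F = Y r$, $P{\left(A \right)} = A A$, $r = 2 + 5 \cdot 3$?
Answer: $\frac{37538}{3213} \approx 11.683$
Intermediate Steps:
$Y = 378$ ($Y = 14 \cdot 27 = 378$)
$r = 17$ ($r = 2 + 15 = 17$)
$P{\left(A \right)} = A^{2}$
$F = 6426$ ($F = 378 \cdot 17 = 6426$)
$\frac{P{\left(-274 \right)}}{F} = \frac{\left(-274\right)^{2}}{6426} = 75076 \cdot \frac{1}{6426} = \frac{37538}{3213}$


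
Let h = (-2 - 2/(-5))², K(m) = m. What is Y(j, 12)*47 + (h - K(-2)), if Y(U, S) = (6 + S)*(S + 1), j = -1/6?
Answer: 275064/25 ≈ 11003.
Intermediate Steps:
j = -⅙ (j = -1*⅙ = -⅙ ≈ -0.16667)
h = 64/25 (h = (-2 - 2*(-⅕))² = (-2 + ⅖)² = (-8/5)² = 64/25 ≈ 2.5600)
Y(U, S) = (1 + S)*(6 + S) (Y(U, S) = (6 + S)*(1 + S) = (1 + S)*(6 + S))
Y(j, 12)*47 + (h - K(-2)) = (6 + 12² + 7*12)*47 + (64/25 - 1*(-2)) = (6 + 144 + 84)*47 + (64/25 + 2) = 234*47 + 114/25 = 10998 + 114/25 = 275064/25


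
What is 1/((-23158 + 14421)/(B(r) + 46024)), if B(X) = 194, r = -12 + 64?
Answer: -46218/8737 ≈ -5.2899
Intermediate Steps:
r = 52
1/((-23158 + 14421)/(B(r) + 46024)) = 1/((-23158 + 14421)/(194 + 46024)) = 1/(-8737/46218) = -46218/8737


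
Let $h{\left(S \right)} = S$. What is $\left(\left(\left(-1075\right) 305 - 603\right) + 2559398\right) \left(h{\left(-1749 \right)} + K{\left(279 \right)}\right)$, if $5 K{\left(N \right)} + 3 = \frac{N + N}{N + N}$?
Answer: $-3902771448$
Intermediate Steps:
$K{\left(N \right)} = - \frac{2}{5}$ ($K{\left(N \right)} = - \frac{3}{5} + \frac{\left(N + N\right) \frac{1}{N + N}}{5} = - \frac{3}{5} + \frac{2 N \frac{1}{2 N}}{5} = - \frac{3}{5} + \frac{1}{5} \cdot 1 = - \frac{3}{5} + \frac{1}{5} = - \frac{2}{5}$)
$\left(\left(\left(-1075\right) 305 - 603\right) + 2559398\right) \left(h{\left(-1749 \right)} + K{\left(279 \right)}\right) = \left(\left(\left(-1075\right) 305 - 603\right) + 2559398\right) \left(-1749 - \frac{2}{5}\right) = \left(\left(-327875 - 603\right) + 2559398\right) \left(- \frac{8747}{5}\right) = \left(-328478 + 2559398\right) \left(- \frac{8747}{5}\right) = 2230920 \left(- \frac{8747}{5}\right) = -3902771448$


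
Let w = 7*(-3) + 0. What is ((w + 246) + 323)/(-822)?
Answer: -2/3 ≈ -0.66667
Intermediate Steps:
w = -21 (w = -21 + 0 = -21)
((w + 246) + 323)/(-822) = ((-21 + 246) + 323)/(-822) = (225 + 323)*(-1/822) = 548*(-1/822) = -2/3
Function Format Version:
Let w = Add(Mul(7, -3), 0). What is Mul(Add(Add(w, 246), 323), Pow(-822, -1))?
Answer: Rational(-2, 3) ≈ -0.66667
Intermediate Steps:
w = -21 (w = Add(-21, 0) = -21)
Mul(Add(Add(w, 246), 323), Pow(-822, -1)) = Mul(Add(Add(-21, 246), 323), Pow(-822, -1)) = Mul(Add(225, 323), Rational(-1, 822)) = Mul(548, Rational(-1, 822)) = Rational(-2, 3)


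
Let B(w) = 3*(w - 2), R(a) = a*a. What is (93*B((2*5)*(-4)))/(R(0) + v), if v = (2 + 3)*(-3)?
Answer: 3906/5 ≈ 781.20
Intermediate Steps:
v = -15 (v = 5*(-3) = -15)
R(a) = a**2
B(w) = -6 + 3*w (B(w) = 3*(-2 + w) = -6 + 3*w)
(93*B((2*5)*(-4)))/(R(0) + v) = (93*(-6 + 3*((2*5)*(-4))))/(0**2 - 15) = (93*(-6 + 3*(10*(-4))))/(0 - 15) = (93*(-6 + 3*(-40)))/(-15) = (93*(-6 - 120))*(-1/15) = (93*(-126))*(-1/15) = -11718*(-1/15) = 3906/5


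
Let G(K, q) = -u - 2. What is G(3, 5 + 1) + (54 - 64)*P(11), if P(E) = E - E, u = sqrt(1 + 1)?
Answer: -2 - sqrt(2) ≈ -3.4142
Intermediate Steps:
u = sqrt(2) ≈ 1.4142
P(E) = 0
G(K, q) = -2 - sqrt(2) (G(K, q) = -sqrt(2) - 2 = -2 - sqrt(2))
G(3, 5 + 1) + (54 - 64)*P(11) = (-2 - sqrt(2)) + (54 - 64)*0 = (-2 - sqrt(2)) - 10*0 = (-2 - sqrt(2)) + 0 = -2 - sqrt(2)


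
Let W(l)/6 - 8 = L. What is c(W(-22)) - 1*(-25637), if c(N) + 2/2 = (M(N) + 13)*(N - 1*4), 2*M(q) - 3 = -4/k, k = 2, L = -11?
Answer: 25339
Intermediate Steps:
W(l) = -18 (W(l) = 48 + 6*(-11) = 48 - 66 = -18)
M(q) = ½ (M(q) = 3/2 + (-4/2)/2 = 3/2 + (-4*½)/2 = 3/2 + (½)*(-2) = 3/2 - 1 = ½)
c(N) = -55 + 27*N/2 (c(N) = -1 + (½ + 13)*(N - 1*4) = -1 + 27*(N - 4)/2 = -1 + 27*(-4 + N)/2 = -1 + (-54 + 27*N/2) = -55 + 27*N/2)
c(W(-22)) - 1*(-25637) = (-55 + (27/2)*(-18)) - 1*(-25637) = (-55 - 243) + 25637 = -298 + 25637 = 25339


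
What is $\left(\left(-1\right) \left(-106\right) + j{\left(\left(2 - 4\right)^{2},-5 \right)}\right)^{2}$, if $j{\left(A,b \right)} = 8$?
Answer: $12996$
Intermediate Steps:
$\left(\left(-1\right) \left(-106\right) + j{\left(\left(2 - 4\right)^{2},-5 \right)}\right)^{2} = \left(\left(-1\right) \left(-106\right) + 8\right)^{2} = \left(106 + 8\right)^{2} = 114^{2} = 12996$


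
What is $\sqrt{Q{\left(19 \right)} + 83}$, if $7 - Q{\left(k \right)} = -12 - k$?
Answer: $11$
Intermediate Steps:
$Q{\left(k \right)} = 19 + k$ ($Q{\left(k \right)} = 7 - \left(-12 - k\right) = 7 + \left(12 + k\right) = 19 + k$)
$\sqrt{Q{\left(19 \right)} + 83} = \sqrt{\left(19 + 19\right) + 83} = \sqrt{38 + 83} = \sqrt{121} = 11$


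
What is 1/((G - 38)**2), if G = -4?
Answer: 1/1764 ≈ 0.00056689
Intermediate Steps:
1/((G - 38)**2) = 1/((-4 - 38)**2) = 1/((-42)**2) = 1/1764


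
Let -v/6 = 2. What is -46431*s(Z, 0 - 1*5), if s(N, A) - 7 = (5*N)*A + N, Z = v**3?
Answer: -1925911449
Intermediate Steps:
v = -12 (v = -6*2 = -12)
Z = -1728 (Z = (-12)**3 = -1728)
s(N, A) = 7 + N + 5*A*N (s(N, A) = 7 + ((5*N)*A + N) = 7 + (5*A*N + N) = 7 + (N + 5*A*N) = 7 + N + 5*A*N)
-46431*s(Z, 0 - 1*5) = -46431*(7 - 1728 + 5*(0 - 1*5)*(-1728)) = -46431*(7 - 1728 + 5*(0 - 5)*(-1728)) = -46431*(7 - 1728 + 5*(-5)*(-1728)) = -46431*(7 - 1728 + 43200) = -46431*41479 = -1925911449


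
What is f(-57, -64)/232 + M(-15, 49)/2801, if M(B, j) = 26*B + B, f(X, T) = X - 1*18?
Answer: -304035/649832 ≈ -0.46787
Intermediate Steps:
f(X, T) = -18 + X (f(X, T) = X - 18 = -18 + X)
M(B, j) = 27*B
f(-57, -64)/232 + M(-15, 49)/2801 = (-18 - 57)/232 + (27*(-15))/2801 = -75*1/232 - 405*1/2801 = -75/232 - 405/2801 = -304035/649832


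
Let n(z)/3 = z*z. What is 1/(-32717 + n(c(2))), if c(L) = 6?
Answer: -1/32609 ≈ -3.0666e-5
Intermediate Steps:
n(z) = 3*z² (n(z) = 3*(z*z) = 3*z²)
1/(-32717 + n(c(2))) = 1/(-32717 + 3*6²) = 1/(-32717 + 3*36) = 1/(-32717 + 108) = 1/(-32609) = -1/32609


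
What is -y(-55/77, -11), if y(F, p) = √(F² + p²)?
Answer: -√5954/7 ≈ -11.023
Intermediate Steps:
-y(-55/77, -11) = -√((-55/77)² + (-11)²) = -√((-55*1/77)² + 121) = -√((-5/7)² + 121) = -√(25/49 + 121) = -√(5954/49) = -√5954/7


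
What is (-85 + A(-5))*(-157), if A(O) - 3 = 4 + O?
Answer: 13031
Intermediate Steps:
A(O) = 7 + O (A(O) = 3 + (4 + O) = 7 + O)
(-85 + A(-5))*(-157) = (-85 + (7 - 5))*(-157) = (-85 + 2)*(-157) = -83*(-157) = 13031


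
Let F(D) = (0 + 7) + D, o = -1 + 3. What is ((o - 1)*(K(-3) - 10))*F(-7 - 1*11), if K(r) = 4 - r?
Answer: 33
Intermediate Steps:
o = 2
F(D) = 7 + D
((o - 1)*(K(-3) - 10))*F(-7 - 1*11) = ((2 - 1)*((4 - 1*(-3)) - 10))*(7 + (-7 - 1*11)) = (1*((4 + 3) - 10))*(7 + (-7 - 11)) = (1*(7 - 10))*(7 - 18) = (1*(-3))*(-11) = -3*(-11) = 33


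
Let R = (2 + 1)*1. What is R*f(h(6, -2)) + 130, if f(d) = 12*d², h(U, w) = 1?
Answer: 166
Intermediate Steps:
R = 3 (R = 3*1 = 3)
R*f(h(6, -2)) + 130 = 3*(12*1²) + 130 = 3*(12*1) + 130 = 3*12 + 130 = 36 + 130 = 166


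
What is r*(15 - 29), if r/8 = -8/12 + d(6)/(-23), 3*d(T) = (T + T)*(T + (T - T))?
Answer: 13216/69 ≈ 191.54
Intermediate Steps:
d(T) = 2*T²/3 (d(T) = ((T + T)*(T + (T - T)))/3 = ((2*T)*(T + 0))/3 = ((2*T)*T)/3 = (2*T²)/3 = 2*T²/3)
r = -944/69 (r = 8*(-8/12 + ((⅔)*6²)/(-23)) = 8*(-8*1/12 + ((⅔)*36)*(-1/23)) = 8*(-⅔ + 24*(-1/23)) = 8*(-⅔ - 24/23) = 8*(-118/69) = -944/69 ≈ -13.681)
r*(15 - 29) = -944*(15 - 29)/69 = -944/69*(-14) = 13216/69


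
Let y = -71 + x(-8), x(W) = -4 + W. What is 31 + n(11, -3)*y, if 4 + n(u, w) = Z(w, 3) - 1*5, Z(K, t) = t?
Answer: 529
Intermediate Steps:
n(u, w) = -6 (n(u, w) = -4 + (3 - 1*5) = -4 + (3 - 5) = -4 - 2 = -6)
y = -83 (y = -71 + (-4 - 8) = -71 - 12 = -83)
31 + n(11, -3)*y = 31 - 6*(-83) = 31 + 498 = 529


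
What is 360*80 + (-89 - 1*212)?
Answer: 28499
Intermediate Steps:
360*80 + (-89 - 1*212) = 28800 + (-89 - 212) = 28800 - 301 = 28499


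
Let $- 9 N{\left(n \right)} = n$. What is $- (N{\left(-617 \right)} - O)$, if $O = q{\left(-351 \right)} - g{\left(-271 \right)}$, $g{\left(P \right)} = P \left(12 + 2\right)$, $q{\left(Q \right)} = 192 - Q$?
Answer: $\frac{38416}{9} \approx 4268.4$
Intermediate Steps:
$g{\left(P \right)} = 14 P$ ($g{\left(P \right)} = P 14 = 14 P$)
$O = 4337$ ($O = \left(192 - -351\right) - 14 \left(-271\right) = \left(192 + 351\right) - -3794 = 543 + 3794 = 4337$)
$N{\left(n \right)} = - \frac{n}{9}$
$- (N{\left(-617 \right)} - O) = - (\left(- \frac{1}{9}\right) \left(-617\right) - 4337) = - (\frac{617}{9} - 4337) = \left(-1\right) \left(- \frac{38416}{9}\right) = \frac{38416}{9}$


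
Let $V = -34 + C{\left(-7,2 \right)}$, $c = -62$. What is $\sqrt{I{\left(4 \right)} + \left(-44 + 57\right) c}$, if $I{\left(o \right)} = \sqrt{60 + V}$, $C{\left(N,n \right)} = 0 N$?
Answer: $\sqrt{-806 + \sqrt{26}} \approx 28.3 i$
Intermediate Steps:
$C{\left(N,n \right)} = 0$
$V = -34$ ($V = -34 + 0 = -34$)
$I{\left(o \right)} = \sqrt{26}$ ($I{\left(o \right)} = \sqrt{60 - 34} = \sqrt{26}$)
$\sqrt{I{\left(4 \right)} + \left(-44 + 57\right) c} = \sqrt{\sqrt{26} + \left(-44 + 57\right) \left(-62\right)} = \sqrt{\sqrt{26} + 13 \left(-62\right)} = \sqrt{\sqrt{26} - 806} = \sqrt{-806 + \sqrt{26}}$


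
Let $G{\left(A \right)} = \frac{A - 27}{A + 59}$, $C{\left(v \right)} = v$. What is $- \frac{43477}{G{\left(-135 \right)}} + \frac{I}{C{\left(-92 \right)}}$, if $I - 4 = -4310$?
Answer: $- \frac{75823403}{3726} \approx -20350.0$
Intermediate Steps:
$I = -4306$ ($I = 4 - 4310 = -4306$)
$G{\left(A \right)} = \frac{-27 + A}{59 + A}$
$- \frac{43477}{G{\left(-135 \right)}} + \frac{I}{C{\left(-92 \right)}} = - \frac{43477}{\frac{1}{59 - 135} \left(-27 - 135\right)} - \frac{4306}{-92} = - \frac{43477}{\frac{1}{-76} \left(-162\right)} - - \frac{2153}{46} = - \frac{43477}{\left(- \frac{1}{76}\right) \left(-162\right)} + \frac{2153}{46} = - \frac{43477}{\frac{81}{38}} + \frac{2153}{46} = \left(-43477\right) \frac{38}{81} + \frac{2153}{46} = - \frac{1652126}{81} + \frac{2153}{46} = - \frac{75823403}{3726}$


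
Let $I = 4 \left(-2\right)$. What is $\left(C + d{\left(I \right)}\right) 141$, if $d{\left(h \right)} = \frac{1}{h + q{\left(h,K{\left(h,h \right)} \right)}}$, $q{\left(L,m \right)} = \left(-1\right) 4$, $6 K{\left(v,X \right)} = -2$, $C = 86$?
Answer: $\frac{48457}{4} \approx 12114.0$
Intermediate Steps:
$K{\left(v,X \right)} = - \frac{1}{3}$ ($K{\left(v,X \right)} = \frac{1}{6} \left(-2\right) = - \frac{1}{3}$)
$q{\left(L,m \right)} = -4$
$I = -8$
$d{\left(h \right)} = \frac{1}{-4 + h}$ ($d{\left(h \right)} = \frac{1}{h - 4} = \frac{1}{-4 + h}$)
$\left(C + d{\left(I \right)}\right) 141 = \left(86 + \frac{1}{-4 - 8}\right) 141 = \left(86 + \frac{1}{-12}\right) 141 = \left(86 - \frac{1}{12}\right) 141 = \frac{1031}{12} \cdot 141 = \frac{48457}{4}$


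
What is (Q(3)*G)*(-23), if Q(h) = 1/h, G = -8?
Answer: 184/3 ≈ 61.333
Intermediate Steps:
(Q(3)*G)*(-23) = (-8/3)*(-23) = ((⅓)*(-8))*(-23) = -8/3*(-23) = 184/3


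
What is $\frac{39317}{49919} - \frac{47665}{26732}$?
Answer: $- \frac{1328367091}{1334434708} \approx -0.99545$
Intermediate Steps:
$\frac{39317}{49919} - \frac{47665}{26732} = - \frac{1328367091}{1334434708}$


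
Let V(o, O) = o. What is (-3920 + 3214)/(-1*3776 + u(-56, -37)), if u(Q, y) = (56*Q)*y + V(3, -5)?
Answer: -706/112259 ≈ -0.0062890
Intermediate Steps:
u(Q, y) = 3 + 56*Q*y (u(Q, y) = (56*Q)*y + 3 = 56*Q*y + 3 = 3 + 56*Q*y)
(-3920 + 3214)/(-1*3776 + u(-56, -37)) = (-3920 + 3214)/(-1*3776 + (3 + 56*(-56)*(-37))) = -706/(-3776 + (3 + 116032)) = -706/(-3776 + 116035) = -706/112259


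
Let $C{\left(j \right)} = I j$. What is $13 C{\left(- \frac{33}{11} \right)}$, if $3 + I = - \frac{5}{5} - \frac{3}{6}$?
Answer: $\frac{351}{2} \approx 175.5$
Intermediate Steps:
$I = - \frac{9}{2}$ ($I = -3 - \left(1 + \frac{1}{2}\right) = -3 - \frac{3}{2} = - \frac{9}{2} \approx -4.5$)
$C{\left(j \right)} = - \frac{9 j}{2}$
$13 C{\left(- \frac{33}{11} \right)} = 13 \left(- \frac{9 \left(- \frac{33}{11}\right)}{2}\right) = 13 \left(- \frac{9 \left(\left(-33\right) \frac{1}{11}\right)}{2}\right) = 13 \left(\left(- \frac{9}{2}\right) \left(-3\right)\right) = 13 \cdot \frac{27}{2} = \frac{351}{2}$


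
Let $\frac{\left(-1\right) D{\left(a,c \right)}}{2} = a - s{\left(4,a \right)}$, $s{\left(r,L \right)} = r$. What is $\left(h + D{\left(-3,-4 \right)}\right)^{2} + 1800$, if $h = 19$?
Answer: $2889$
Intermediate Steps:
$D{\left(a,c \right)} = 8 - 2 a$ ($D{\left(a,c \right)} = - 2 \left(a - 4\right) = - 2 \left(-4 + a\right) = 8 - 2 a$)
$\left(h + D{\left(-3,-4 \right)}\right)^{2} + 1800 = \left(19 + \left(8 - -6\right)\right)^{2} + 1800 = \left(19 + \left(8 + 6\right)\right)^{2} + 1800 = \left(19 + 14\right)^{2} + 1800 = 33^{2} + 1800 = 1089 + 1800 = 2889$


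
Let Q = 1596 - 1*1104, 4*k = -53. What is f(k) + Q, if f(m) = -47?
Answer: 445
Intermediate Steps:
k = -53/4 (k = (¼)*(-53) = -53/4 ≈ -13.250)
Q = 492 (Q = 1596 - 1104 = 492)
f(k) + Q = -47 + 492 = 445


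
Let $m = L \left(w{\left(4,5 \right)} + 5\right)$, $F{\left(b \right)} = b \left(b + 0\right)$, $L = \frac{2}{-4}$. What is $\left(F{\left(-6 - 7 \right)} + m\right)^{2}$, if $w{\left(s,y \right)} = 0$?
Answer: $\frac{110889}{4} \approx 27722.0$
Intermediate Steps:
$L = - \frac{1}{2}$ ($L = 2 \left(- \frac{1}{4}\right) = - \frac{1}{2} \approx -0.5$)
$F{\left(b \right)} = b^{2}$ ($F{\left(b \right)} = b b = b^{2}$)
$m = - \frac{5}{2}$ ($m = - \frac{0 + 5}{2} = \left(- \frac{1}{2}\right) 5 = - \frac{5}{2} \approx -2.5$)
$\left(F{\left(-6 - 7 \right)} + m\right)^{2} = \left(\left(-6 - 7\right)^{2} - \frac{5}{2}\right)^{2} = \left(\left(-13\right)^{2} - \frac{5}{2}\right)^{2} = \left(169 - \frac{5}{2}\right)^{2} = \left(\frac{333}{2}\right)^{2} = \frac{110889}{4}$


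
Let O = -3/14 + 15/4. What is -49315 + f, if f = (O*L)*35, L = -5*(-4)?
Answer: -46840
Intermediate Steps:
O = 99/28 (O = -3*1/14 + 15*(¼) = -3/14 + 15/4 = 99/28 ≈ 3.5357)
L = 20
f = 2475 (f = ((99/28)*20)*35 = (495/7)*35 = 2475)
-49315 + f = -49315 + 2475 = -46840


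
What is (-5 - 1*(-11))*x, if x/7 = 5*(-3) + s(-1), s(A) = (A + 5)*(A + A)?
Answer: -966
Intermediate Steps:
s(A) = 2*A*(5 + A) (s(A) = (5 + A)*(2*A) = 2*A*(5 + A))
x = -161 (x = 7*(5*(-3) + 2*(-1)*(5 - 1)) = 7*(-15 + 2*(-1)*4) = 7*(-15 - 8) = 7*(-23) = -161)
(-5 - 1*(-11))*x = (-5 - 1*(-11))*(-161) = (-5 + 11)*(-161) = 6*(-161) = -966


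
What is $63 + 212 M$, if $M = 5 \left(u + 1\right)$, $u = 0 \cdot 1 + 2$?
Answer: $3243$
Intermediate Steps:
$u = 2$ ($u = 0 + 2 = 2$)
$M = 15$ ($M = 5 \left(2 + 1\right) = 5 \cdot 3 = 15$)
$63 + 212 M = 63 + 212 \cdot 15 = 63 + 3180 = 3243$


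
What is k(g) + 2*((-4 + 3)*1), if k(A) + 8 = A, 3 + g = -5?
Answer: -18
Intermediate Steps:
g = -8 (g = -3 - 5 = -8)
k(A) = -8 + A
k(g) + 2*((-4 + 3)*1) = (-8 - 8) + 2*((-4 + 3)*1) = -16 + 2*(-1*1) = -16 + 2*(-1) = -16 - 2 = -18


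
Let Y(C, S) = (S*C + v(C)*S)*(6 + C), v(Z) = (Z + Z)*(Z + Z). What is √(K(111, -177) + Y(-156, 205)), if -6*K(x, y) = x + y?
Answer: I*√2988530989 ≈ 54667.0*I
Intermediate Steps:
K(x, y) = -x/6 - y/6 (K(x, y) = -(x + y)/6 = -x/6 - y/6)
v(Z) = 4*Z² (v(Z) = (2*Z)*(2*Z) = 4*Z²)
Y(C, S) = (6 + C)*(C*S + 4*S*C²) (Y(C, S) = (S*C + (4*C²)*S)*(6 + C) = (C*S + 4*S*C²)*(6 + C) = (6 + C)*(C*S + 4*S*C²))
√(K(111, -177) + Y(-156, 205)) = √((-⅙*111 - ⅙*(-177)) - 156*205*(6 + 4*(-156)² + 25*(-156))) = √((-37/2 + 59/2) - 156*205*(6 + 4*24336 - 3900)) = √(11 - 156*205*(6 + 97344 - 3900)) = √(11 - 156*205*93450) = √(11 - 2988531000) = √(-2988530989) = I*√2988530989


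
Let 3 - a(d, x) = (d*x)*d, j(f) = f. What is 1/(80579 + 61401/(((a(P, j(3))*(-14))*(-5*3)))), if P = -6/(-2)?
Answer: 1680/135352253 ≈ 1.2412e-5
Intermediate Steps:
P = 3 (P = -6*(-½) = 3)
a(d, x) = 3 - x*d² (a(d, x) = 3 - d*x*d = 3 - x*d²)
1/(80579 + 61401/(((a(P, j(3))*(-14))*(-5*3)))) = 1/(80579 + 61401/((((3 - 1*3*3²)*(-14))*(-5*3)))) = 1/(80579 + 61401/((((3 - 1*3*9)*(-14))*(-15)))) = 1/(80579 + 61401/((((3 - 27)*(-14))*(-15)))) = 1/(80579 + 61401/((-24*(-14)*(-15)))) = 1/(80579 + 61401/((336*(-15)))) = 1/(80579 + 61401/(-5040)) = 1/(80579 + 61401*(-1/5040)) = 1/(80579 - 20467/1680) = 1/(135352253/1680) = 1680/135352253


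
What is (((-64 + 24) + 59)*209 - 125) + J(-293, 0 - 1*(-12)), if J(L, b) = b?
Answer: 3858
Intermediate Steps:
(((-64 + 24) + 59)*209 - 125) + J(-293, 0 - 1*(-12)) = (((-64 + 24) + 59)*209 - 125) + (0 - 1*(-12)) = ((-40 + 59)*209 - 125) + (0 + 12) = (19*209 - 125) + 12 = (3971 - 125) + 12 = 3846 + 12 = 3858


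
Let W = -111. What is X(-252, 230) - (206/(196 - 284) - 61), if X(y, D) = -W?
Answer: 7671/44 ≈ 174.34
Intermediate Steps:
X(y, D) = 111 (X(y, D) = -1*(-111) = 111)
X(-252, 230) - (206/(196 - 284) - 61) = 111 - (206/(196 - 284) - 61) = 111 - (206/(-88) - 61) = 111 - (206*(-1/88) - 61) = 111 - (-103/44 - 61) = 111 - 1*(-2787/44) = 111 + 2787/44 = 7671/44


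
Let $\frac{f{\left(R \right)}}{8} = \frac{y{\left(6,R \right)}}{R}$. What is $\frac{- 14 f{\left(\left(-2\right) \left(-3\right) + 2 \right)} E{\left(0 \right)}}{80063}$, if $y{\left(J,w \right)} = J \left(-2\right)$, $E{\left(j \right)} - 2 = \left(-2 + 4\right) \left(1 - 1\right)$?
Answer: $\frac{336}{80063} \approx 0.0041967$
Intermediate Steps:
$E{\left(j \right)} = 2$ ($E{\left(j \right)} = 2 + \left(-2 + 4\right) \left(1 - 1\right) = 2 + 2 \cdot 0 = 2 + 0 = 2$)
$y{\left(J,w \right)} = - 2 J$
$f{\left(R \right)} = - \frac{96}{R}$ ($f{\left(R \right)} = 8 \frac{\left(-2\right) 6}{R} = 8 \left(- \frac{12}{R}\right) = - \frac{96}{R}$)
$\frac{- 14 f{\left(\left(-2\right) \left(-3\right) + 2 \right)} E{\left(0 \right)}}{80063} = \frac{- 14 \left(- \frac{96}{\left(-2\right) \left(-3\right) + 2}\right) 2}{80063} = - 14 \left(- \frac{96}{6 + 2}\right) 2 \cdot \frac{1}{80063} = - 14 \left(- \frac{96}{8}\right) 2 \cdot \frac{1}{80063} = - 14 \left(\left(-96\right) \frac{1}{8}\right) 2 \cdot \frac{1}{80063} = \left(-14\right) \left(-12\right) 2 \cdot \frac{1}{80063} = 168 \cdot 2 \cdot \frac{1}{80063} = 336 \cdot \frac{1}{80063} = \frac{336}{80063}$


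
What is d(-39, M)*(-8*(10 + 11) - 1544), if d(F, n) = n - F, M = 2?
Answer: -70192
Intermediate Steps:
d(-39, M)*(-8*(10 + 11) - 1544) = (2 - 1*(-39))*(-8*(10 + 11) - 1544) = (2 + 39)*(-8*21 - 1544) = 41*(-168 - 1544) = 41*(-1712) = -70192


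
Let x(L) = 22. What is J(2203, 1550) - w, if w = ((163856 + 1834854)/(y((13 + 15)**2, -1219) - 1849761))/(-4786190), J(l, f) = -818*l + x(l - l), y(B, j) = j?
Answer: -1596445731563731711/885914196620 ≈ -1.8020e+6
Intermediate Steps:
J(l, f) = 22 - 818*l (J(l, f) = -818*l + 22 = 22 - 818*l)
w = 199871/885914196620 (w = ((163856 + 1834854)/(-1219 - 1849761))/(-4786190) = (1998710/(-1850980))*(-1/4786190) = (1998710*(-1/1850980))*(-1/4786190) = -199871/185098*(-1/4786190) = 199871/885914196620 ≈ 2.2561e-7)
J(2203, 1550) - w = (22 - 818*2203) - 1*199871/885914196620 = (22 - 1802054) - 199871/885914196620 = -1802032 - 199871/885914196620 = -1596445731563731711/885914196620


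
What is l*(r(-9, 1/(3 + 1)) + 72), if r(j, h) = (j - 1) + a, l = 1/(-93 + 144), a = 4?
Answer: 22/17 ≈ 1.2941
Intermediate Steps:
l = 1/51 ≈ 0.019608
r(j, h) = 3 + j (r(j, h) = (j - 1) + 4 = (-1 + j) + 4 = 3 + j)
l*(r(-9, 1/(3 + 1)) + 72) = ((3 - 9) + 72)/51 = (-6 + 72)/51 = (1/51)*66 = 22/17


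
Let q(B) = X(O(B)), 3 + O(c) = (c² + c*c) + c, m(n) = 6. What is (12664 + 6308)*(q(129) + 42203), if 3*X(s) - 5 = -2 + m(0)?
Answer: 800732232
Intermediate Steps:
O(c) = -3 + c + 2*c² (O(c) = -3 + ((c² + c*c) + c) = -3 + ((c² + c²) + c) = -3 + (2*c² + c) = -3 + (c + 2*c²) = -3 + c + 2*c²)
X(s) = 3 (X(s) = 5/3 + (-2 + 6)/3 = 5/3 + (⅓)*4 = 5/3 + 4/3 = 3)
q(B) = 3
(12664 + 6308)*(q(129) + 42203) = (12664 + 6308)*(3 + 42203) = 18972*42206 = 800732232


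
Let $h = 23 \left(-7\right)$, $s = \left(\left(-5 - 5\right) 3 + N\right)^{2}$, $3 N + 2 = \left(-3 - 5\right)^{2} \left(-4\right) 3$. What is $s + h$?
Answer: $\frac{738151}{9} \approx 82017.0$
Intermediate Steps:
$N = - \frac{770}{3}$ ($N = - \frac{2}{3} + \frac{\left(-3 - 5\right)^{2} \left(-4\right) 3}{3} = - \frac{2}{3} + \frac{\left(-8\right)^{2} \left(-4\right) 3}{3} = - \frac{2}{3} + \frac{64 \left(-4\right) 3}{3} = - \frac{2}{3} + \frac{\left(-256\right) 3}{3} = - \frac{2}{3} + \frac{1}{3} \left(-768\right) = - \frac{2}{3} - 256 = - \frac{770}{3} \approx -256.67$)
$s = \frac{739600}{9}$ ($s = \left(\left(-5 - 5\right) 3 - \frac{770}{3}\right)^{2} = \left(\left(-10\right) 3 - \frac{770}{3}\right)^{2} = \left(-30 - \frac{770}{3}\right)^{2} = \left(- \frac{860}{3}\right)^{2} = \frac{739600}{9} \approx 82178.0$)
$h = -161$
$s + h = \frac{739600}{9} - 161 = \frac{738151}{9}$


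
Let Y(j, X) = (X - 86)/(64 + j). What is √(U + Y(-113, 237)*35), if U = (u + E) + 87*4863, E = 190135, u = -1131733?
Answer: I*√25412618/7 ≈ 720.16*I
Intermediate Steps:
Y(j, X) = (-86 + X)/(64 + j)
U = -518517 (U = (-1131733 + 190135) + 87*4863 = -941598 + 423081 = -518517)
√(U + Y(-113, 237)*35) = √(-518517 + ((-86 + 237)/(64 - 113))*35) = √(-518517 + (151/(-49))*35) = √(-518517 - 1/49*151*35) = √(-518517 - 151/49*35) = √(-518517 - 755/7) = √(-3630374/7) = I*√25412618/7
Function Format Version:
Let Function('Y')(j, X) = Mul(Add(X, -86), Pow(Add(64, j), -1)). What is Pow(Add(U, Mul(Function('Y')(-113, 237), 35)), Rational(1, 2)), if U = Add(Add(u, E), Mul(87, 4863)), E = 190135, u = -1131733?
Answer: Mul(Rational(1, 7), I, Pow(25412618, Rational(1, 2))) ≈ Mul(720.16, I)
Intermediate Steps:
Function('Y')(j, X) = Mul(Pow(Add(64, j), -1), Add(-86, X)) (Function('Y')(j, X) = Mul(Add(-86, X), Pow(Add(64, j), -1)) = Mul(Pow(Add(64, j), -1), Add(-86, X)))
U = -518517 (U = Add(Add(-1131733, 190135), Mul(87, 4863)) = Add(-941598, 423081) = -518517)
Pow(Add(U, Mul(Function('Y')(-113, 237), 35)), Rational(1, 2)) = Pow(Add(-518517, Mul(Mul(Pow(Add(64, -113), -1), Add(-86, 237)), 35)), Rational(1, 2)) = Pow(Add(-518517, Mul(Mul(Pow(-49, -1), 151), 35)), Rational(1, 2)) = Pow(Add(-518517, Mul(Mul(Rational(-1, 49), 151), 35)), Rational(1, 2)) = Pow(Add(-518517, Mul(Rational(-151, 49), 35)), Rational(1, 2)) = Pow(Add(-518517, Rational(-755, 7)), Rational(1, 2)) = Pow(Rational(-3630374, 7), Rational(1, 2)) = Mul(Rational(1, 7), I, Pow(25412618, Rational(1, 2)))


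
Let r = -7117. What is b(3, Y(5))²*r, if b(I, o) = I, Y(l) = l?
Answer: -64053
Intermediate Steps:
b(3, Y(5))²*r = 3²*(-7117) = 9*(-7117) = -64053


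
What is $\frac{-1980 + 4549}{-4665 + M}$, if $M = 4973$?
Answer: $\frac{367}{44} \approx 8.3409$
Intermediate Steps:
$\frac{-1980 + 4549}{-4665 + M} = \frac{-1980 + 4549}{-4665 + 4973} = \frac{2569}{308} = 2569 \cdot \frac{1}{308} = \frac{367}{44}$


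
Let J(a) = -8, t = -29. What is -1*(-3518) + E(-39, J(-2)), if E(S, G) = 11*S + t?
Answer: 3060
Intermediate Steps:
E(S, G) = -29 + 11*S (E(S, G) = 11*S - 29 = -29 + 11*S)
-1*(-3518) + E(-39, J(-2)) = -1*(-3518) + (-29 + 11*(-39)) = 3518 + (-29 - 429) = 3518 - 458 = 3060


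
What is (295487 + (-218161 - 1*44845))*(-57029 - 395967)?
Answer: -14713763076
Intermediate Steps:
(295487 + (-218161 - 1*44845))*(-57029 - 395967) = (295487 + (-218161 - 44845))*(-452996) = (295487 - 263006)*(-452996) = 32481*(-452996) = -14713763076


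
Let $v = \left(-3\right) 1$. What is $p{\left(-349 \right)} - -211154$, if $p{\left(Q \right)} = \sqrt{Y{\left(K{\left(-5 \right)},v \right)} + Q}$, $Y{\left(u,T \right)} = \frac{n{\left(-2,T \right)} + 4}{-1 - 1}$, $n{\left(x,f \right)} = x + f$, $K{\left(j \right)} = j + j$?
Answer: $211154 + \frac{i \sqrt{1394}}{2} \approx 2.1115 \cdot 10^{5} + 18.668 i$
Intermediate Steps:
$v = -3$
$K{\left(j \right)} = 2 j$
$n{\left(x,f \right)} = f + x$
$Y{\left(u,T \right)} = -1 - \frac{T}{2}$ ($Y{\left(u,T \right)} = \frac{\left(T - 2\right) + 4}{-1 - 1} = \frac{\left(-2 + T\right) + 4}{-2} = \left(2 + T\right) \left(- \frac{1}{2}\right) = -1 - \frac{T}{2}$)
$p{\left(Q \right)} = \sqrt{\frac{1}{2} + Q}$ ($p{\left(Q \right)} = \sqrt{\left(-1 - - \frac{3}{2}\right) + Q} = \sqrt{\left(-1 + \frac{3}{2}\right) + Q} = \sqrt{\frac{1}{2} + Q}$)
$p{\left(-349 \right)} - -211154 = \frac{\sqrt{2 + 4 \left(-349\right)}}{2} - -211154 = \frac{\sqrt{2 - 1396}}{2} + 211154 = \frac{\sqrt{-1394}}{2} + 211154 = \frac{i \sqrt{1394}}{2} + 211154 = 211154 + \frac{i \sqrt{1394}}{2}$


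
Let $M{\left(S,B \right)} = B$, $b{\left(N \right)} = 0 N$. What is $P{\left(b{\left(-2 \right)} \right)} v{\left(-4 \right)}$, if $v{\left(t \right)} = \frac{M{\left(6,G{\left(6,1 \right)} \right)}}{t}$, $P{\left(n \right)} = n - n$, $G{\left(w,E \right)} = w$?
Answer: $0$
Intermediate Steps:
$b{\left(N \right)} = 0$
$P{\left(n \right)} = 0$
$v{\left(t \right)} = \frac{6}{t}$
$P{\left(b{\left(-2 \right)} \right)} v{\left(-4 \right)} = 0 \frac{6}{-4} = 0 \cdot 6 \left(- \frac{1}{4}\right) = 0 \left(- \frac{3}{2}\right) = 0$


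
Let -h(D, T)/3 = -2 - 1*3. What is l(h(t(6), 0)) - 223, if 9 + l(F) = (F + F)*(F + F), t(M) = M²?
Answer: 668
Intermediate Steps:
h(D, T) = 15 (h(D, T) = -3*(-2 - 1*3) = -3*(-2 - 3) = -3*(-5) = 15)
l(F) = -9 + 4*F² (l(F) = -9 + (F + F)*(F + F) = -9 + (2*F)*(2*F) = -9 + 4*F²)
l(h(t(6), 0)) - 223 = (-9 + 4*15²) - 223 = (-9 + 4*225) - 223 = (-9 + 900) - 223 = 891 - 223 = 668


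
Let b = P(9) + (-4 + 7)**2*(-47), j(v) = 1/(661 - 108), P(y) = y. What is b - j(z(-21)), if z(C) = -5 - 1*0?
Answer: -228943/553 ≈ -414.00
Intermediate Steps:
z(C) = -5 (z(C) = -5 + 0 = -5)
j(v) = 1/553
b = -414 (b = 9 + (-4 + 7)**2*(-47) = 9 + 3**2*(-47) = 9 + 9*(-47) = 9 - 423 = -414)
b - j(z(-21)) = -414 - 1*1/553 = -414 - 1/553 = -228943/553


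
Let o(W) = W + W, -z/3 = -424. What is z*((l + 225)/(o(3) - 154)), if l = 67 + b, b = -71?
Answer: -70278/37 ≈ -1899.4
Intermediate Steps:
z = 1272 (z = -3*(-424) = 1272)
o(W) = 2*W
l = -4 (l = 67 - 71 = -4)
z*((l + 225)/(o(3) - 154)) = 1272*((-4 + 225)/(2*3 - 154)) = 1272*(221/(6 - 154)) = 1272*(221/(-148)) = 1272*(221*(-1/148)) = 1272*(-221/148) = -70278/37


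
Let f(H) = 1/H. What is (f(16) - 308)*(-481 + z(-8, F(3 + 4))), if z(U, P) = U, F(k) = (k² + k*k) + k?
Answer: 2409303/16 ≈ 1.5058e+5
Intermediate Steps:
F(k) = k + 2*k² (F(k) = (k² + k²) + k = 2*k² + k = k + 2*k²)
(f(16) - 308)*(-481 + z(-8, F(3 + 4))) = (1/16 - 308)*(-481 - 8) = (1/16 - 308)*(-489) = -4927/16*(-489) = 2409303/16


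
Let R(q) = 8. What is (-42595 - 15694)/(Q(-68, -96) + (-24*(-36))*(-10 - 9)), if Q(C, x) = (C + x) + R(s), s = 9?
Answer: 58289/16572 ≈ 3.5173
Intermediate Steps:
Q(C, x) = 8 + C + x (Q(C, x) = (C + x) + 8 = 8 + C + x)
(-42595 - 15694)/(Q(-68, -96) + (-24*(-36))*(-10 - 9)) = (-42595 - 15694)/((8 - 68 - 96) + (-24*(-36))*(-10 - 9)) = -58289/(-156 + 864*(-19)) = -58289/(-156 - 16416) = -58289/(-16572) = -58289*(-1/16572) = 58289/16572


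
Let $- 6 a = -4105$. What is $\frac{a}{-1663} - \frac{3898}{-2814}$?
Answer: $\frac{1519043}{1559894} \approx 0.97381$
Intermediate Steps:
$a = \frac{4105}{6}$ ($a = \left(- \frac{1}{6}\right) \left(-4105\right) = \frac{4105}{6} \approx 684.17$)
$\frac{a}{-1663} - \frac{3898}{-2814} = \frac{4105}{6 \left(-1663\right)} - \frac{3898}{-2814} = \frac{4105}{6} \left(- \frac{1}{1663}\right) - - \frac{1949}{1407} = - \frac{4105}{9978} + \frac{1949}{1407} = \frac{1519043}{1559894}$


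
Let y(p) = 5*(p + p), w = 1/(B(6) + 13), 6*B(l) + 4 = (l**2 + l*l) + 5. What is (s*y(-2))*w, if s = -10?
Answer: 1200/151 ≈ 7.9470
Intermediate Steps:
B(l) = 1/6 + l**2/3 (B(l) = -2/3 + ((l**2 + l*l) + 5)/6 = -2/3 + ((l**2 + l**2) + 5)/6 = -2/3 + (2*l**2 + 5)/6 = -2/3 + (5 + 2*l**2)/6 = -2/3 + (5/6 + l**2/3) = 1/6 + l**2/3)
w = 6/151 (w = 1/((1/6 + (1/3)*6**2) + 13) = 1/((1/6 + (1/3)*36) + 13) = 1/((1/6 + 12) + 13) = 1/(73/6 + 13) = 1/(151/6) = 6/151 ≈ 0.039735)
y(p) = 10*p (y(p) = 5*(2*p) = 10*p)
(s*y(-2))*w = -100*(-2)*(6/151) = -10*(-20)*(6/151) = 200*(6/151) = 1200/151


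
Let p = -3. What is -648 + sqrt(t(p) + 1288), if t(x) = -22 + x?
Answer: -648 + sqrt(1263) ≈ -612.46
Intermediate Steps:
-648 + sqrt(t(p) + 1288) = -648 + sqrt((-22 - 3) + 1288) = -648 + sqrt(-25 + 1288) = -648 + sqrt(1263)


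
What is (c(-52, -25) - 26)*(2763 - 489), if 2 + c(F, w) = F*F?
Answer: 6085224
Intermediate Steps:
c(F, w) = -2 + F**2 (c(F, w) = -2 + F*F = -2 + F**2)
(c(-52, -25) - 26)*(2763 - 489) = ((-2 + (-52)**2) - 26)*(2763 - 489) = ((-2 + 2704) - 26)*2274 = (2702 - 26)*2274 = 2676*2274 = 6085224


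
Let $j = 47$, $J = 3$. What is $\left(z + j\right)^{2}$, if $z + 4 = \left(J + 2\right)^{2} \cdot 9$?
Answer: $71824$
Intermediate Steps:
$z = 221$ ($z = -4 + \left(3 + 2\right)^{2} \cdot 9 = -4 + 5^{2} \cdot 9 = -4 + 25 \cdot 9 = -4 + 225 = 221$)
$\left(z + j\right)^{2} = \left(221 + 47\right)^{2} = 268^{2} = 71824$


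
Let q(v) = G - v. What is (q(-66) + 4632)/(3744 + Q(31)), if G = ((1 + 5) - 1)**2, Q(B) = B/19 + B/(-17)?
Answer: 1525529/1209250 ≈ 1.2615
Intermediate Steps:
Q(B) = -2*B/323 (Q(B) = B*(1/19) + B*(-1/17) = B/19 - B/17 = -2*B/323)
G = 25 (G = (6 - 1)**2 = 5**2 = 25)
q(v) = 25 - v
(q(-66) + 4632)/(3744 + Q(31)) = ((25 - 1*(-66)) + 4632)/(3744 - 2/323*31) = ((25 + 66) + 4632)/(3744 - 62/323) = (91 + 4632)/(1209250/323) = 4723*(323/1209250) = 1525529/1209250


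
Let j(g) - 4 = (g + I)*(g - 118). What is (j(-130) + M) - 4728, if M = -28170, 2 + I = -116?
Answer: 28610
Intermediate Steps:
I = -118 (I = -2 - 116 = -118)
j(g) = 4 + (-118 + g)**2 (j(g) = 4 + (g - 118)*(g - 118) = 4 + (-118 + g)*(-118 + g) = 4 + (-118 + g)**2)
(j(-130) + M) - 4728 = ((13928 + (-130)**2 - 236*(-130)) - 28170) - 4728 = ((13928 + 16900 + 30680) - 28170) - 4728 = (61508 - 28170) - 4728 = 33338 - 4728 = 28610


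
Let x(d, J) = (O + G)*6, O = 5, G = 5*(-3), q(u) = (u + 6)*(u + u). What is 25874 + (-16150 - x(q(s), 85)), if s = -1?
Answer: 9784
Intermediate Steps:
q(u) = 2*u*(6 + u) (q(u) = (6 + u)*(2*u) = 2*u*(6 + u))
G = -15
x(d, J) = -60 (x(d, J) = (5 - 15)*6 = -10*6 = -60)
25874 + (-16150 - x(q(s), 85)) = 25874 + (-16150 - 1*(-60)) = 25874 + (-16150 + 60) = 25874 - 16090 = 9784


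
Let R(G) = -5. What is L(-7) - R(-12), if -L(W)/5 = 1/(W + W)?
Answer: 75/14 ≈ 5.3571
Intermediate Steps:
L(W) = -5/(2*W) (L(W) = -5/(W + W) = -5*1/(2*W) = -5/(2*W))
L(-7) - R(-12) = -5/2/(-7) - 1*(-5) = -5/2*(-⅐) + 5 = 5/14 + 5 = 75/14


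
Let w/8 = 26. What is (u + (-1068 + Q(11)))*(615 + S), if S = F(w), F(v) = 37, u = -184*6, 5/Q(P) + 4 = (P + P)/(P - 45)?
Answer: -111930796/79 ≈ -1.4168e+6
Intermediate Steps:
w = 208 (w = 8*26 = 208)
Q(P) = 5/(-4 + 2*P/(-45 + P)) (Q(P) = 5/(-4 + (P + P)/(P - 45)) = 5/(-4 + (2*P)/(-45 + P)) = 5/(-4 + 2*P/(-45 + P)))
u = -1104 (u = -23*48 = -1104)
S = 37
(u + (-1068 + Q(11)))*(615 + S) = (-1104 + (-1068 + 5*(45 - 1*11)/(2*(-90 + 11))))*(615 + 37) = (-1104 + (-1068 + (5/2)*(45 - 11)/(-79)))*652 = (-1104 + (-1068 + (5/2)*(-1/79)*34))*652 = (-1104 + (-1068 - 85/79))*652 = (-1104 - 84457/79)*652 = -171673/79*652 = -111930796/79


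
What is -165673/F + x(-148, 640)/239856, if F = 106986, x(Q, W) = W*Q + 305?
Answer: -8306457713/4276872336 ≈ -1.9422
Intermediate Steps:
x(Q, W) = 305 + Q*W (x(Q, W) = Q*W + 305 = 305 + Q*W)
-165673/F + x(-148, 640)/239856 = -165673/106986 + (305 - 148*640)/239856 = -165673*1/106986 + (305 - 94720)*(1/239856) = -165673/106986 - 94415*1/239856 = -165673/106986 - 94415/239856 = -8306457713/4276872336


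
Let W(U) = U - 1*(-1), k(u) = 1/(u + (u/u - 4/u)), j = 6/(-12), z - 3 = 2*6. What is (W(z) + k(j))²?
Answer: 75076/289 ≈ 259.78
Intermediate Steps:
z = 15 (z = 3 + 2*6 = 3 + 12 = 15)
j = -½ (j = 6*(-1/12) = -½ ≈ -0.50000)
k(u) = 1/(1 + u - 4/u) (k(u) = 1/(u + (1 - 4/u)) = 1/(1 + u - 4/u))
W(U) = 1 + U (W(U) = U + 1 = 1 + U)
(W(z) + k(j))² = ((1 + 15) - 1/(2*(-4 - ½ + (-½)²)))² = (16 - 1/(2*(-4 - ½ + ¼)))² = (16 - 1/(2*(-17/4)))² = (16 - ½*(-4/17))² = (16 + 2/17)² = (274/17)² = 75076/289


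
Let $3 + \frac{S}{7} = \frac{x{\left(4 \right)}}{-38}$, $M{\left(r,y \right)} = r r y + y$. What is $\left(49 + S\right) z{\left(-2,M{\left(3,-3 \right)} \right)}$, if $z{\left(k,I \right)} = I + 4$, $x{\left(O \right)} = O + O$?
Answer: $- \frac{13104}{19} \approx -689.68$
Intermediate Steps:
$M{\left(r,y \right)} = y + y r^{2}$ ($M{\left(r,y \right)} = r^{2} y + y = y r^{2} + y = y + y r^{2}$)
$x{\left(O \right)} = 2 O$
$z{\left(k,I \right)} = 4 + I$
$S = - \frac{427}{19}$ ($S = -21 + 7 \frac{2 \cdot 4}{-38} = -21 + 7 \cdot 8 \left(- \frac{1}{38}\right) = -21 + 7 \left(- \frac{4}{19}\right) = -21 - \frac{28}{19} = - \frac{427}{19} \approx -22.474$)
$\left(49 + S\right) z{\left(-2,M{\left(3,-3 \right)} \right)} = \left(49 - \frac{427}{19}\right) \left(4 - 3 \left(1 + 3^{2}\right)\right) = \frac{504 \left(4 - 3 \left(1 + 9\right)\right)}{19} = \frac{504 \left(4 - 30\right)}{19} = \frac{504}{19} \left(-26\right) = - \frac{13104}{19}$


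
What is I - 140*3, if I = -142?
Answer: -562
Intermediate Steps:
I - 140*3 = -142 - 140*3 = -142 - 1*420 = -142 - 420 = -562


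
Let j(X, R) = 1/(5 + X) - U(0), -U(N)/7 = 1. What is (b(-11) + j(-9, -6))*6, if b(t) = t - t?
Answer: 81/2 ≈ 40.500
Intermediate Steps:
b(t) = 0
U(N) = -7 (U(N) = -7*1 = -7)
j(X, R) = 7 + 1/(5 + X) (j(X, R) = 1/(5 + X) - 1*(-7) = 1/(5 + X) + 7 = 7 + 1/(5 + X))
(b(-11) + j(-9, -6))*6 = (0 + (36 + 7*(-9))/(5 - 9))*6 = (0 + (36 - 63)/(-4))*6 = (0 - 1/4*(-27))*6 = (0 + 27/4)*6 = (27/4)*6 = 81/2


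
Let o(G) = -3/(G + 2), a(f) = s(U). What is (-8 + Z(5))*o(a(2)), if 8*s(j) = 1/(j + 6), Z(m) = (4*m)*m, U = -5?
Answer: -2208/17 ≈ -129.88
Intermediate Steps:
Z(m) = 4*m²
s(j) = 1/(8*(6 + j)) (s(j) = 1/(8*(j + 6)) = 1/(8*(6 + j)))
a(f) = ⅛ (a(f) = 1/(8*(6 - 5)) = (⅛)/1 = (⅛)*1 = ⅛)
o(G) = -3/(2 + G)
(-8 + Z(5))*o(a(2)) = (-8 + 4*5²)*(-3/(2 + ⅛)) = (-8 + 4*25)*(-3/17/8) = (-8 + 100)*(-3*8/17) = 92*(-24/17) = -2208/17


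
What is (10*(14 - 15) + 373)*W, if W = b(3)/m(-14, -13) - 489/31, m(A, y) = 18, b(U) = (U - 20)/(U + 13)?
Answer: -17104439/2976 ≈ -5747.5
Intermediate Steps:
b(U) = (-20 + U)/(13 + U)
W = -141359/8928 (W = ((-20 + 3)/(13 + 3))/18 - 489/31 = (-17/16)*(1/18) - 489*1/31 = ((1/16)*(-17))*(1/18) - 489/31 = -17/16*1/18 - 489/31 = -17/288 - 489/31 = -141359/8928 ≈ -15.833)
(10*(14 - 15) + 373)*W = (10*(14 - 15) + 373)*(-141359/8928) = (10*(-1) + 373)*(-141359/8928) = (-10 + 373)*(-141359/8928) = 363*(-141359/8928) = -17104439/2976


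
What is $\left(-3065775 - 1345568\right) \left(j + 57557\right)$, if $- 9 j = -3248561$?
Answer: $- \frac{16615649848882}{9} \approx -1.8462 \cdot 10^{12}$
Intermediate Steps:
$j = \frac{3248561}{9}$ ($j = \left(- \frac{1}{9}\right) \left(-3248561\right) = \frac{3248561}{9} \approx 3.6095 \cdot 10^{5}$)
$\left(-3065775 - 1345568\right) \left(j + 57557\right) = \left(-3065775 - 1345568\right) \left(\frac{3248561}{9} + 57557\right) = \left(-4411343\right) \frac{3766574}{9} = - \frac{16615649848882}{9}$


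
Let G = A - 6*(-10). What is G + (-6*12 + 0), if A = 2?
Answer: -10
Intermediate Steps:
G = 62 (G = 2 - 6*(-10) = 2 + 60 = 62)
G + (-6*12 + 0) = 62 + (-6*12 + 0) = 62 + (-72 + 0) = 62 - 72 = -10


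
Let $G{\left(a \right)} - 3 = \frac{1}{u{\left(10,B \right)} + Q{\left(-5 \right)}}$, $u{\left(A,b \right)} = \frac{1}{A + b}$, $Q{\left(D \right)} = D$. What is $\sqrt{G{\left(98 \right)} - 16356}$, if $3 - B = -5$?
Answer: $\frac{3 i \sqrt{14392635}}{89} \approx 127.88 i$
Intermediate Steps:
$B = 8$ ($B = 3 - -5 = 3 + 5 = 8$)
$G{\left(a \right)} = \frac{249}{89}$ ($G{\left(a \right)} = 3 + \frac{1}{\frac{1}{10 + 8} - 5} = 3 + \frac{1}{\frac{1}{18} - 5} = 3 + \frac{1}{- \frac{89}{18}} = 3 - \frac{18}{89} = \frac{249}{89}$)
$\sqrt{G{\left(98 \right)} - 16356} = \sqrt{\frac{249}{89} - 16356} = \sqrt{- \frac{1455435}{89}} = \frac{3 i \sqrt{14392635}}{89}$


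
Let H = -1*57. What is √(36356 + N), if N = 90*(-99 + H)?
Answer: 2*√5579 ≈ 149.39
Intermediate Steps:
H = -57
N = -14040 (N = 90*(-99 - 57) = 90*(-156) = -14040)
√(36356 + N) = √(36356 - 14040) = √22316 = 2*√5579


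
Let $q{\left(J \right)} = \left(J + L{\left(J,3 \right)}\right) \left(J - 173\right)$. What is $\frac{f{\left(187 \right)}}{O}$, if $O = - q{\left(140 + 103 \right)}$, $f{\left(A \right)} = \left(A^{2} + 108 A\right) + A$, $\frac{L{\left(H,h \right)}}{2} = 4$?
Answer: $- \frac{27676}{8785} \approx -3.1504$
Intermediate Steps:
$L{\left(H,h \right)} = 8$ ($L{\left(H,h \right)} = 2 \cdot 4 = 8$)
$q{\left(J \right)} = \left(-173 + J\right) \left(8 + J\right)$ ($q{\left(J \right)} = \left(J + 8\right) \left(J - 173\right) = \left(8 + J\right) \left(-173 + J\right) = \left(-173 + J\right) \left(8 + J\right)$)
$f{\left(A \right)} = A^{2} + 109 A$
$O = -17570$ ($O = - (-1384 + \left(140 + 103\right)^{2} - 165 \left(140 + 103\right)) = - (-1384 + 243^{2} - 40095) = - (-1384 + 59049 - 40095) = \left(-1\right) 17570 = -17570$)
$\frac{f{\left(187 \right)}}{O} = \frac{187 \left(109 + 187\right)}{-17570} = 187 \cdot 296 \left(- \frac{1}{17570}\right) = 55352 \left(- \frac{1}{17570}\right) = - \frac{27676}{8785}$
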